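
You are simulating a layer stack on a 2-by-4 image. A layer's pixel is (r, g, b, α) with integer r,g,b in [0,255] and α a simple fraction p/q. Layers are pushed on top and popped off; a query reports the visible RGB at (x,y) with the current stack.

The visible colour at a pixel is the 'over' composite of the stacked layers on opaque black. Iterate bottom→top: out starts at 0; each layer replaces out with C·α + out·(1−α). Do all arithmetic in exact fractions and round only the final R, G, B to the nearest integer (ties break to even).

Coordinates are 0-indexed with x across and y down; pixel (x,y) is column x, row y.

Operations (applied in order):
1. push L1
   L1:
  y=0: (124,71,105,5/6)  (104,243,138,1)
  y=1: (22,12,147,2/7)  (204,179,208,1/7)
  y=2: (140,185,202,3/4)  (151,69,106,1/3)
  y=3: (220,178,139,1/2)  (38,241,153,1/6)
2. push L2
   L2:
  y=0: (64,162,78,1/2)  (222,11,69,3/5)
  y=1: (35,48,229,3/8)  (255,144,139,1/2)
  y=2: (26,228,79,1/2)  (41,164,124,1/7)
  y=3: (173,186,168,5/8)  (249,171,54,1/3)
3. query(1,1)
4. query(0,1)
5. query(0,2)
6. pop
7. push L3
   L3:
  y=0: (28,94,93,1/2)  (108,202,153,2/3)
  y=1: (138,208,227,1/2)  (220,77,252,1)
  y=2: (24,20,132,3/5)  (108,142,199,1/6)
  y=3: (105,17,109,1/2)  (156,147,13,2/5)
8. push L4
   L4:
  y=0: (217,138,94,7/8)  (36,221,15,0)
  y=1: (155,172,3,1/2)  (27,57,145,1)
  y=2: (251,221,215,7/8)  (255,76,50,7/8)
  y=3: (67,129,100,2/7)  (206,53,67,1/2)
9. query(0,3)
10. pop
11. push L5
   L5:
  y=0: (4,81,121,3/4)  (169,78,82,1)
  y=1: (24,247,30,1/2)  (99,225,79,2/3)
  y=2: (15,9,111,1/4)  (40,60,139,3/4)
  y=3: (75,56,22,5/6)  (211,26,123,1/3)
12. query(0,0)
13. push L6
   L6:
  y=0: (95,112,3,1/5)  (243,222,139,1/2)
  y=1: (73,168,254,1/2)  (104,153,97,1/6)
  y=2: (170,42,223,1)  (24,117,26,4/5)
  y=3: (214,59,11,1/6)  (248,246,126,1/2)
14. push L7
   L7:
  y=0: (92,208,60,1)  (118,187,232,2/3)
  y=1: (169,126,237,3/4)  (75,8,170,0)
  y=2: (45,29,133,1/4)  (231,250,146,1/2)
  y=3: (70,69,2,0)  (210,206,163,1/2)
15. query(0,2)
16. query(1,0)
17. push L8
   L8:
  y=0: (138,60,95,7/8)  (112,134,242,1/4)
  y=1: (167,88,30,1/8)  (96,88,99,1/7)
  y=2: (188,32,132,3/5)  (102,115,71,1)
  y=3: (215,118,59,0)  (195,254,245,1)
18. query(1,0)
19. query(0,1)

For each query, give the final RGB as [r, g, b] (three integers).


at x=1,y=1 over L1,L2:
after L1 α=1/7: [204/7, 179/7, 208/7]
after L2 α=1/2: [1989/14, 1187/14, 1181/14]
rounded: [142, 85, 84]

query (0,1) [L1,L2] — begin 0,0,0
+L1 (α=2/7) → [44/7, 24/7, 42]
+L2 (α=3/8) → [955/56, 141/7, 897/8]
→ [17, 20, 112]

at x=0,y=2 over L1,L2:
after L1 α=3/4: [105, 555/4, 303/2]
after L2 α=1/2: [131/2, 1467/8, 461/4]
= [66, 183, 115]

(0,3) stack=L1,L3,L4; from [0,0,0]:
+L1 (α=1/2) → [110, 89, 139/2]
+L3 (α=1/2) → [215/2, 53, 357/4]
+L4 (α=2/7) → [1343/14, 523/7, 2585/28]
→ [96, 75, 92]

query (0,0) [L1,L3,L5] — begin 0,0,0
L1 α=5/6: [310/3, 355/6, 175/2]
L3 α=1/2: [197/3, 919/12, 361/4]
L5 α=3/4: [233/12, 3835/48, 1813/16]
= [19, 80, 113]

at x=0,y=2 over L1,L3,L5,L6,L7:
+L1 (α=3/4) → [105, 555/4, 303/2]
+L3 (α=3/5) → [282/5, 135/2, 699/5]
+L5 (α=1/4) → [921/20, 423/8, 663/5]
+L6 (α=1) → [170, 42, 223]
+L7 (α=1/4) → [555/4, 155/4, 401/2]
→ [139, 39, 200]

(1,0) stack=L1,L3,L5,L6,L7; from [0,0,0]:
+L1 (α=1) → [104, 243, 138]
+L3 (α=2/3) → [320/3, 647/3, 148]
+L5 (α=1) → [169, 78, 82]
+L6 (α=1/2) → [206, 150, 221/2]
+L7 (α=2/3) → [442/3, 524/3, 383/2]
rounded: [147, 175, 192]

(1,0) stack=L1,L3,L5,L6,L7,L8; from [0,0,0]:
L1 α=1: [104, 243, 138]
L3 α=2/3: [320/3, 647/3, 148]
L5 α=1: [169, 78, 82]
L6 α=1/2: [206, 150, 221/2]
L7 α=2/3: [442/3, 524/3, 383/2]
L8 α=1/4: [277/2, 329/2, 1633/8]
→ [138, 164, 204]

(0,1) stack=L1,L3,L5,L6,L7,L8; from [0,0,0]:
+L1 (α=2/7) → [44/7, 24/7, 42]
+L3 (α=1/2) → [505/7, 740/7, 269/2]
+L5 (α=1/2) → [673/14, 2469/14, 329/4]
+L6 (α=1/2) → [1695/28, 4821/28, 1345/8]
+L7 (α=3/4) → [15891/112, 15405/112, 7033/32]
+L8 (α=1/8) → [18563/128, 16813/128, 50191/256]
→ [145, 131, 196]


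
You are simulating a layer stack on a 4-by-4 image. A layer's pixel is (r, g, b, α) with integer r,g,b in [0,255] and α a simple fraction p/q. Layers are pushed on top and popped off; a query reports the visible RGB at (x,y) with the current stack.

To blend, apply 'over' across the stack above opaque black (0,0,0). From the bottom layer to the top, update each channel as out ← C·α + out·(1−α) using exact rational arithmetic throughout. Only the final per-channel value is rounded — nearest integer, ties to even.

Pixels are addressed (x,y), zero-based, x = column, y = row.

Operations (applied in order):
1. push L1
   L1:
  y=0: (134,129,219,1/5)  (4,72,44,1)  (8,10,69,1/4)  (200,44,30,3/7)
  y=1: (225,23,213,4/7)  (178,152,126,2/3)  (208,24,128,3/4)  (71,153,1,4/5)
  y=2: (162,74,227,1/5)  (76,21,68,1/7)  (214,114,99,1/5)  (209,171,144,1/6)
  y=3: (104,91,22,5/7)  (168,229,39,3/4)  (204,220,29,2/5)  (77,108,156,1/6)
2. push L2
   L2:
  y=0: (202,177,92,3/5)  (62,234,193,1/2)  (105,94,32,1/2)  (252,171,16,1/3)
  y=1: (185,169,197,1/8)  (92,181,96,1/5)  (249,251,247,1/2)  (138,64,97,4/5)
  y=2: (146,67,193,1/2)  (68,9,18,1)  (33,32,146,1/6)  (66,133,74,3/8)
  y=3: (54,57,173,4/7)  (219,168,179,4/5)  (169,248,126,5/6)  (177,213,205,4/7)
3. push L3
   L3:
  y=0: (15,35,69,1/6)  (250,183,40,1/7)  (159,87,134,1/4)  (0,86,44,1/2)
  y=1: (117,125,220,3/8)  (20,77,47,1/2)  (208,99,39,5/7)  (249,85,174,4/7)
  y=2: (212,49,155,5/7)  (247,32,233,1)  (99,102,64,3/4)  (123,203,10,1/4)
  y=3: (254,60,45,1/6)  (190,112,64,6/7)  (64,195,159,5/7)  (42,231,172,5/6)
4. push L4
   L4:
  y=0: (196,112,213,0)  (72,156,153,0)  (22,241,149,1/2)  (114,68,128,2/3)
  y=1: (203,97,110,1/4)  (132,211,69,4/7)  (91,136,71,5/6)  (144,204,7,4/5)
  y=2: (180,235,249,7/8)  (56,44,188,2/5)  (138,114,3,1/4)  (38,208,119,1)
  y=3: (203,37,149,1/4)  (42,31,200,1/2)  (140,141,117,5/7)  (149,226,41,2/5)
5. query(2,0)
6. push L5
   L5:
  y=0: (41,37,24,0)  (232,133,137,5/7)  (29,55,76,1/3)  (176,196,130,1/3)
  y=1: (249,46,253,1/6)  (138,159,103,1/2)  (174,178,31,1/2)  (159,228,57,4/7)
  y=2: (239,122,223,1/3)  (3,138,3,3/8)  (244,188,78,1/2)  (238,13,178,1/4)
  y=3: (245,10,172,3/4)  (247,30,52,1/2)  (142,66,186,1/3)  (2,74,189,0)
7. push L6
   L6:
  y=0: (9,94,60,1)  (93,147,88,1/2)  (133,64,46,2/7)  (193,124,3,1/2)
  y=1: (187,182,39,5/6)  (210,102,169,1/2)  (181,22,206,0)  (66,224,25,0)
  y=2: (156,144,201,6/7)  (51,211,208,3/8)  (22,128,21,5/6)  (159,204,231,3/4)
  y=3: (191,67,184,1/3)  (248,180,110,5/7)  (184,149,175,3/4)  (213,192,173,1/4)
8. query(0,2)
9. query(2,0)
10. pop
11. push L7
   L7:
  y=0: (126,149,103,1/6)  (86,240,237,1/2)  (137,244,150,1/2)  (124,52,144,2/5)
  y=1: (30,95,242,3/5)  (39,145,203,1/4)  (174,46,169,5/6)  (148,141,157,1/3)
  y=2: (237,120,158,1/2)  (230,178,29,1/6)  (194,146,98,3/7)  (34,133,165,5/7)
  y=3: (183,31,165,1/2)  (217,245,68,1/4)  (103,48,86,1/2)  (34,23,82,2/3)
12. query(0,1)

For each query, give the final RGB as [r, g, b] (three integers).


query (2,0) [L1,L2,L3,L4] — begin 0,0,0
L1 α=1/4: [2, 5/2, 69/4]
L2 α=1/2: [107/2, 193/4, 197/8]
L3 α=1/4: [639/8, 927/16, 1663/32]
L4 α=1/2: [815/16, 4783/32, 6431/64]
→ [51, 149, 100]

query (0,2) [L1,L2,L3,L4,L5,L6] — begin 0,0,0
L1 α=1/5: [162/5, 74/5, 227/5]
L2 α=1/2: [446/5, 409/10, 596/5]
L3 α=5/7: [6192/35, 1634/35, 5067/35]
L4 α=7/8: [12573/70, 59209/280, 8259/35]
L5 α=1/3: [20938/105, 76289/420, 24323/105]
L6 α=6/7: [119218/735, 439169/2940, 150953/735]
→ [162, 149, 205]

query (2,0) [L1,L2,L3,L4,L5,L6] — begin 0,0,0
after L1 α=1/4: [2, 5/2, 69/4]
after L2 α=1/2: [107/2, 193/4, 197/8]
after L3 α=1/4: [639/8, 927/16, 1663/32]
after L4 α=1/2: [815/16, 4783/32, 6431/64]
after L5 α=1/3: [349/8, 5663/48, 8863/96]
after L6 α=2/7: [3873/56, 34459/336, 53147/672]
= [69, 103, 79]

(0,1) stack=L1,L2,L3,L4,L5,L7; from [0,0,0]:
+L1 (α=4/7) → [900/7, 92/7, 852/7]
+L2 (α=1/8) → [1085/8, 261/8, 1049/8]
+L3 (α=3/8) → [8233/64, 4305/64, 10525/64]
+L4 (α=1/4) → [37691/256, 19123/256, 38615/256]
+L5 (α=1/6) → [252199/1536, 35797/512, 257843/1536]
+L7 (α=3/5) → [321319/3840, 108757/1280, 815411/3840]
= [84, 85, 212]


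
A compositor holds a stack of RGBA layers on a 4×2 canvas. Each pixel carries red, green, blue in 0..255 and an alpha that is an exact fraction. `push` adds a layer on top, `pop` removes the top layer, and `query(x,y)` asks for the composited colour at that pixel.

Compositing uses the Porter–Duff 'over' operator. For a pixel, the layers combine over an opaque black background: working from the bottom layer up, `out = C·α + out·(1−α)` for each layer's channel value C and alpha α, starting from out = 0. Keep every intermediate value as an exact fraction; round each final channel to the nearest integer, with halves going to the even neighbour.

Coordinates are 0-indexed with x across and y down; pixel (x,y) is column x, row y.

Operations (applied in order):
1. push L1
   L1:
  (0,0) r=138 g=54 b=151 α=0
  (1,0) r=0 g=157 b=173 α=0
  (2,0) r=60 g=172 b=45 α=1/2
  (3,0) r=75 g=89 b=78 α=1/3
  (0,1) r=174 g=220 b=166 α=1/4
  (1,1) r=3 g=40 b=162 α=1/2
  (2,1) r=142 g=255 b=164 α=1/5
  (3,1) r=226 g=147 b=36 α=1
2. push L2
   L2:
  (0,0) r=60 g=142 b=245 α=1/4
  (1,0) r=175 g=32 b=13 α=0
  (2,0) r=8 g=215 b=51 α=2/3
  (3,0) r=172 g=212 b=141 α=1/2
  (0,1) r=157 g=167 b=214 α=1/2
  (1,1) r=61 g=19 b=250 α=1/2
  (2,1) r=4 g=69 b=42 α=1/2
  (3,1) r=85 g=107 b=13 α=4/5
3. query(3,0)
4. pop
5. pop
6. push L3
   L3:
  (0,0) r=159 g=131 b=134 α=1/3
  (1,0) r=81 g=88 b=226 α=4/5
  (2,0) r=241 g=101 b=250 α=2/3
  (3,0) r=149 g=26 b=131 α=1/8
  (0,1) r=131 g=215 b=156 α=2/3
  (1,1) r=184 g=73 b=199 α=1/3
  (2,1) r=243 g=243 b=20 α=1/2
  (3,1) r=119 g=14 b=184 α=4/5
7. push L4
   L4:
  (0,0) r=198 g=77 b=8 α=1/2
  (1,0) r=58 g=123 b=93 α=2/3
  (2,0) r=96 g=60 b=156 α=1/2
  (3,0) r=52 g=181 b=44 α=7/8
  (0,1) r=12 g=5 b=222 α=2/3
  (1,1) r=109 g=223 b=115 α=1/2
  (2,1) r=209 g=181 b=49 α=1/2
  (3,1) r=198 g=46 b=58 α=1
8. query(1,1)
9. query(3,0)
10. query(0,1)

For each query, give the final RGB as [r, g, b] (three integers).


query (3,0) [L1,L2] — begin 0,0,0
L1 α=1/3: [25, 89/3, 26]
L2 α=1/2: [197/2, 725/6, 167/2]
= [98, 121, 84]

(1,1) stack=L3,L4; from [0,0,0]:
after L3 α=1/3: [184/3, 73/3, 199/3]
after L4 α=1/2: [511/6, 371/3, 272/3]
→ [85, 124, 91]

(3,0) stack=L3,L4; from [0,0,0]:
L3 α=1/8: [149/8, 13/4, 131/8]
L4 α=7/8: [3061/64, 5081/32, 2595/64]
= [48, 159, 41]

(0,1) stack=L3,L4; from [0,0,0]:
L3 α=2/3: [262/3, 430/3, 104]
L4 α=2/3: [334/9, 460/9, 548/3]
= [37, 51, 183]


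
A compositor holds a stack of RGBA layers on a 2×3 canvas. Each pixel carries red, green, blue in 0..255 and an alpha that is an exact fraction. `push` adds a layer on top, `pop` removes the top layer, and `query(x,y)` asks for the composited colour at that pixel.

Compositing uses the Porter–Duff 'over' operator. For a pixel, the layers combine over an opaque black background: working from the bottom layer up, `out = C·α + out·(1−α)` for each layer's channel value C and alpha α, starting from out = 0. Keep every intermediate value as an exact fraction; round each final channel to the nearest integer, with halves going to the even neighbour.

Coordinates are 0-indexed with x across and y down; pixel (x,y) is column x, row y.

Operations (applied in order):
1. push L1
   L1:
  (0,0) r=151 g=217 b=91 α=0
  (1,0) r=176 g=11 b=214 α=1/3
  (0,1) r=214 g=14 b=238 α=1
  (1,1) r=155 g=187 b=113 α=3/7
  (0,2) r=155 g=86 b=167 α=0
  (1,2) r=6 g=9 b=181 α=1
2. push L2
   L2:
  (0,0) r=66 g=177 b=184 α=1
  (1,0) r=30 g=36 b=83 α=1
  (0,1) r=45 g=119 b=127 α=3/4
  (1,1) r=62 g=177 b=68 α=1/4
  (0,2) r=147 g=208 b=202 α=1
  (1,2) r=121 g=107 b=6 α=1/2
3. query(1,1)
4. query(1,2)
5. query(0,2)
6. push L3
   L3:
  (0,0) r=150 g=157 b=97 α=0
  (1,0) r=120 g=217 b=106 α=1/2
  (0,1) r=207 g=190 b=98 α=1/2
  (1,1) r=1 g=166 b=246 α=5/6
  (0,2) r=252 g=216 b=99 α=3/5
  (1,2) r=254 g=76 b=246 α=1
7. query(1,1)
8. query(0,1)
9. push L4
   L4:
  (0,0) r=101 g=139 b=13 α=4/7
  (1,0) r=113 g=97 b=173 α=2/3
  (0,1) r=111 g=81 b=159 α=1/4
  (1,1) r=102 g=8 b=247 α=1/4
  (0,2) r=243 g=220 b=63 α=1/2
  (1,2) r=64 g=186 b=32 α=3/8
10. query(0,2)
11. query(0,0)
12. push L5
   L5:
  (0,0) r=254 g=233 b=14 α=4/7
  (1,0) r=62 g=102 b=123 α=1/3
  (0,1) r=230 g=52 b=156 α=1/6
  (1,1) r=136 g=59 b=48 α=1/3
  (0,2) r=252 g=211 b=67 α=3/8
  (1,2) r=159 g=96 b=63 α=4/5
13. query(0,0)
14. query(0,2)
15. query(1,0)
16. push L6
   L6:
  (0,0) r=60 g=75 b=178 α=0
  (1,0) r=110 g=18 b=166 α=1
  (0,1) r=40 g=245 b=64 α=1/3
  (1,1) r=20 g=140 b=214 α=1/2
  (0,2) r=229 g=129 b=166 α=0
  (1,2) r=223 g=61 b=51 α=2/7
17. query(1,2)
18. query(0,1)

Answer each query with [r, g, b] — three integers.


(1,1) stack=L1,L2; from [0,0,0]:
after L1 α=3/7: [465/7, 561/7, 339/7]
after L2 α=1/4: [1829/28, 1461/14, 1493/28]
→ [65, 104, 53]

at x=1,y=2 over L1,L2:
L1 α=1: [6, 9, 181]
L2 α=1/2: [127/2, 58, 187/2]
→ [64, 58, 94]

at x=0,y=2 over L1,L2:
L1 α=0: [0, 0, 0]
L2 α=1: [147, 208, 202]
= [147, 208, 202]

query (1,1) [L1,L2,L3] — begin 0,0,0
after L1 α=3/7: [465/7, 561/7, 339/7]
after L2 α=1/4: [1829/28, 1461/14, 1493/28]
after L3 α=5/6: [1969/168, 13081/84, 35933/168]
→ [12, 156, 214]

query (0,1) [L1,L2,L3] — begin 0,0,0
after L1 α=1: [214, 14, 238]
after L2 α=3/4: [349/4, 371/4, 619/4]
after L3 α=1/2: [1177/8, 1131/8, 1011/8]
→ [147, 141, 126]

at x=0,y=2 over L1,L2,L3,L4:
after L1 α=0: [0, 0, 0]
after L2 α=1: [147, 208, 202]
after L3 α=3/5: [210, 1064/5, 701/5]
after L4 α=1/2: [453/2, 1082/5, 508/5]
= [226, 216, 102]

at x=0,y=0 over L1,L2,L3,L4:
L1 α=0: [0, 0, 0]
L2 α=1: [66, 177, 184]
L3 α=0: [66, 177, 184]
L4 α=4/7: [86, 1087/7, 604/7]
= [86, 155, 86]

at x=0,y=0 over L1,L2,L3,L4,L5:
after L1 α=0: [0, 0, 0]
after L2 α=1: [66, 177, 184]
after L3 α=0: [66, 177, 184]
after L4 α=4/7: [86, 1087/7, 604/7]
after L5 α=4/7: [182, 9785/49, 2204/49]
→ [182, 200, 45]

query (0,2) [L1,L2,L3,L4,L5] — begin 0,0,0
after L1 α=0: [0, 0, 0]
after L2 α=1: [147, 208, 202]
after L3 α=3/5: [210, 1064/5, 701/5]
after L4 α=1/2: [453/2, 1082/5, 508/5]
after L5 α=3/8: [3777/16, 1715/8, 709/8]
rounded: [236, 214, 89]

at x=1,y=0 over L1,L2,L3,L4,L5:
+L1 (α=1/3) → [176/3, 11/3, 214/3]
+L2 (α=1) → [30, 36, 83]
+L3 (α=1/2) → [75, 253/2, 189/2]
+L4 (α=2/3) → [301/3, 641/6, 881/6]
+L5 (α=1/3) → [788/9, 947/9, 1250/9]
= [88, 105, 139]

(1,2) stack=L1,L2,L3,L4,L5,L6; from [0,0,0]:
+L1 (α=1) → [6, 9, 181]
+L2 (α=1/2) → [127/2, 58, 187/2]
+L3 (α=1) → [254, 76, 246]
+L4 (α=3/8) → [731/4, 469/4, 663/4]
+L5 (α=4/5) → [655/4, 401/4, 1671/20]
+L6 (α=2/7) → [5059/28, 2493/28, 297/4]
= [181, 89, 74]

at x=0,y=1 over L1,L2,L3,L4,L5,L6:
L1 α=1: [214, 14, 238]
L2 α=3/4: [349/4, 371/4, 619/4]
L3 α=1/2: [1177/8, 1131/8, 1011/8]
L4 α=1/4: [4419/32, 4041/32, 4305/32]
L5 α=1/6: [29455/192, 21869/192, 8839/64]
L6 α=1/3: [33295/288, 45389/288, 3629/32]
→ [116, 158, 113]


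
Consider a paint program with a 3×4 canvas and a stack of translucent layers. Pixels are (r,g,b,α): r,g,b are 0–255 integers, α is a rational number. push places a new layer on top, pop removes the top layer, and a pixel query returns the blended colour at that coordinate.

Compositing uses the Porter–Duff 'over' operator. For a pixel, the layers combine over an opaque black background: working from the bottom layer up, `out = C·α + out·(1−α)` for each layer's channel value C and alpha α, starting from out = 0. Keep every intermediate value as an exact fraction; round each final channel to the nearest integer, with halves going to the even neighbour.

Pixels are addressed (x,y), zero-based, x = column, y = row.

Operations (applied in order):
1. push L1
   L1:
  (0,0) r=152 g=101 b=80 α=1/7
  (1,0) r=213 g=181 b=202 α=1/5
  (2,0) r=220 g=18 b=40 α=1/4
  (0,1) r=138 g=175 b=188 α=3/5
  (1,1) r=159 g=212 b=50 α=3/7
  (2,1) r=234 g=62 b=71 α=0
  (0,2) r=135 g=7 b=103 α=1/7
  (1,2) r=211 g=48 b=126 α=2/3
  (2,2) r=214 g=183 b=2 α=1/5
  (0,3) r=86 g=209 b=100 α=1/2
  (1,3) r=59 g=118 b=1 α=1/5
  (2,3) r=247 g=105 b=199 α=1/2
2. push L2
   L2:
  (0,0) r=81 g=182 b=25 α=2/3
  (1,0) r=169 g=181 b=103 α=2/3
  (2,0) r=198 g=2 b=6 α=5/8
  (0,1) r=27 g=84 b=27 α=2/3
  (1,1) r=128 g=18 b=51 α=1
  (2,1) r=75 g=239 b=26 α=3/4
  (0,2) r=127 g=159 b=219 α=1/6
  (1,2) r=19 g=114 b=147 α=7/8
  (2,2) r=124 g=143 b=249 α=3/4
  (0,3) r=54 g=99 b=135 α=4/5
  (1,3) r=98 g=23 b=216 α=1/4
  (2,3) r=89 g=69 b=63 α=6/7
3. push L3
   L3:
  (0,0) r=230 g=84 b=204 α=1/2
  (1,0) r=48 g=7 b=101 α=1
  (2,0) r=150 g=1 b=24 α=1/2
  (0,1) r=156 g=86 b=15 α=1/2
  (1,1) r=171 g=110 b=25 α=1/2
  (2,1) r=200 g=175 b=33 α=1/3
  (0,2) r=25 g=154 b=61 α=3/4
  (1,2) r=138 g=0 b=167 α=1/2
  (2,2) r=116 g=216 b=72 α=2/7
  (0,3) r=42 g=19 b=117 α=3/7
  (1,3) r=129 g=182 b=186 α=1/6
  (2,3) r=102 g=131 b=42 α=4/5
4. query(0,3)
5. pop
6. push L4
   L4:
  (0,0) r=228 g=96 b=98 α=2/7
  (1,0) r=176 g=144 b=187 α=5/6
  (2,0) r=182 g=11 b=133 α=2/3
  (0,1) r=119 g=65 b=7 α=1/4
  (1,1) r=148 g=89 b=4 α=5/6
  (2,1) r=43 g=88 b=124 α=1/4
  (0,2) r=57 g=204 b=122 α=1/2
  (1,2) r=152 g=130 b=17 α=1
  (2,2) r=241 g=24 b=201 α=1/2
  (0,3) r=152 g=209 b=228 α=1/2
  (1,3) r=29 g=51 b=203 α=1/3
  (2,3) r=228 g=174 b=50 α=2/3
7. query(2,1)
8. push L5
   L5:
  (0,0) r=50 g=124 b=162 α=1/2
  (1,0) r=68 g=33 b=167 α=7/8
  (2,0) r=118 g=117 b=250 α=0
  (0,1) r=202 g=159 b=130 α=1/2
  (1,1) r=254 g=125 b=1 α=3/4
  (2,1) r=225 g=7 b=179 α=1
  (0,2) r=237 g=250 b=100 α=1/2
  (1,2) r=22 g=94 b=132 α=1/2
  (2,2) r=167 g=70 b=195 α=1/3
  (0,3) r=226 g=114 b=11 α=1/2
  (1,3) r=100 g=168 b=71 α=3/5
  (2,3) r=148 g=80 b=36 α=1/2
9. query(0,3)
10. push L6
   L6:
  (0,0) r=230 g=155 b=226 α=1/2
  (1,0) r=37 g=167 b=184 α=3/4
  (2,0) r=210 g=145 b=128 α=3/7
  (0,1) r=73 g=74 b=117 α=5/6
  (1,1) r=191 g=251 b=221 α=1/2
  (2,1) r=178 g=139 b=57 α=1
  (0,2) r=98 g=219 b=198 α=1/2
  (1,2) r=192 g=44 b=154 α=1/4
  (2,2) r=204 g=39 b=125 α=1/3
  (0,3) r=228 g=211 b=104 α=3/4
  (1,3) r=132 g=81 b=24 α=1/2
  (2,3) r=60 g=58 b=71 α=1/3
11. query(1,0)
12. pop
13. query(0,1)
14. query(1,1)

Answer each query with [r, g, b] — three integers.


query (0,3) [L1,L2,L3] — begin 0,0,0
after L1 α=1/2: [43, 209/2, 50]
after L2 α=4/5: [259/5, 1001/10, 118]
after L3 α=3/7: [238/5, 2287/35, 823/7]
= [48, 65, 118]

at x=2,y=1 over L1,L2,L4:
after L1 α=0: [0, 0, 0]
after L2 α=3/4: [225/4, 717/4, 39/2]
after L4 α=1/4: [847/16, 2503/16, 365/8]
→ [53, 156, 46]

at x=0,y=3 over L1,L2,L4,L5:
after L1 α=1/2: [43, 209/2, 50]
after L2 α=4/5: [259/5, 1001/10, 118]
after L4 α=1/2: [1019/10, 3091/20, 173]
after L5 α=1/2: [3279/20, 5371/40, 92]
→ [164, 134, 92]

at x=1,y=0 over L1,L2,L4,L5,L6:
after L1 α=1/5: [213/5, 181/5, 202/5]
after L2 α=2/3: [1903/15, 1991/15, 1232/15]
after L4 α=5/6: [15103/90, 12791/90, 15257/90]
after L5 α=7/8: [57943/720, 33581/720, 120467/720]
after L6 α=3/4: [137863/2880, 394301/2880, 517907/2880]
→ [48, 137, 180]

at x=0,y=1 over L1,L2,L4,L5:
L1 α=3/5: [414/5, 105, 564/5]
L2 α=2/3: [228/5, 91, 278/5]
L4 α=1/4: [1279/20, 169/2, 869/20]
L5 α=1/2: [5319/40, 487/4, 3469/40]
rounded: [133, 122, 87]

(1,1) stack=L1,L2,L4,L5; from [0,0,0]:
L1 α=3/7: [477/7, 636/7, 150/7]
L2 α=1: [128, 18, 51]
L4 α=5/6: [434/3, 463/6, 71/6]
L5 α=3/4: [680/3, 2713/24, 89/24]
→ [227, 113, 4]


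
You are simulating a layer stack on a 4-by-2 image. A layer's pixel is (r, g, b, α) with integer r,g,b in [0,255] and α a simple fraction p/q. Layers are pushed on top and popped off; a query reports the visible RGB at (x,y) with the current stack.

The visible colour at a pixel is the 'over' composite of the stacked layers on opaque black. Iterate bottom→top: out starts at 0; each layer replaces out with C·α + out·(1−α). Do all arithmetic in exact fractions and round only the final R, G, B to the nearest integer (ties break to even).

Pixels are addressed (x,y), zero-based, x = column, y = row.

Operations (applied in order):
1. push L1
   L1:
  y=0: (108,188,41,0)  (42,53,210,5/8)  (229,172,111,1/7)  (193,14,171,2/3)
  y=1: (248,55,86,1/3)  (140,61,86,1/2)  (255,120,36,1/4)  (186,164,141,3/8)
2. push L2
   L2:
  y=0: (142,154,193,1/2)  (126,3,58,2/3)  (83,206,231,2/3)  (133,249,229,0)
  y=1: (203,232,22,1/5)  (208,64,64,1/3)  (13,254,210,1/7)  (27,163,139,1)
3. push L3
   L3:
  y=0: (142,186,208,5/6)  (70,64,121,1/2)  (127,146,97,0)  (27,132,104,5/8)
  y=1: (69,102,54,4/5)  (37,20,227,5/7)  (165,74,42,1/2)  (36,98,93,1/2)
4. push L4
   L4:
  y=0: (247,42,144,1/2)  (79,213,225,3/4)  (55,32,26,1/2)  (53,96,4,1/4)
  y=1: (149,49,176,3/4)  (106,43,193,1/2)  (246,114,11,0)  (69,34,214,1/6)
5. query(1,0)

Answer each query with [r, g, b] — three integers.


at x=1,y=0 over L1,L2,L3,L4:
after L1 α=5/8: [105/4, 265/8, 525/4]
after L2 α=2/3: [371/4, 313/24, 989/12]
after L3 α=1/2: [651/8, 1849/48, 2441/24]
after L4 α=3/4: [2547/32, 32521/192, 18641/96]
= [80, 169, 194]


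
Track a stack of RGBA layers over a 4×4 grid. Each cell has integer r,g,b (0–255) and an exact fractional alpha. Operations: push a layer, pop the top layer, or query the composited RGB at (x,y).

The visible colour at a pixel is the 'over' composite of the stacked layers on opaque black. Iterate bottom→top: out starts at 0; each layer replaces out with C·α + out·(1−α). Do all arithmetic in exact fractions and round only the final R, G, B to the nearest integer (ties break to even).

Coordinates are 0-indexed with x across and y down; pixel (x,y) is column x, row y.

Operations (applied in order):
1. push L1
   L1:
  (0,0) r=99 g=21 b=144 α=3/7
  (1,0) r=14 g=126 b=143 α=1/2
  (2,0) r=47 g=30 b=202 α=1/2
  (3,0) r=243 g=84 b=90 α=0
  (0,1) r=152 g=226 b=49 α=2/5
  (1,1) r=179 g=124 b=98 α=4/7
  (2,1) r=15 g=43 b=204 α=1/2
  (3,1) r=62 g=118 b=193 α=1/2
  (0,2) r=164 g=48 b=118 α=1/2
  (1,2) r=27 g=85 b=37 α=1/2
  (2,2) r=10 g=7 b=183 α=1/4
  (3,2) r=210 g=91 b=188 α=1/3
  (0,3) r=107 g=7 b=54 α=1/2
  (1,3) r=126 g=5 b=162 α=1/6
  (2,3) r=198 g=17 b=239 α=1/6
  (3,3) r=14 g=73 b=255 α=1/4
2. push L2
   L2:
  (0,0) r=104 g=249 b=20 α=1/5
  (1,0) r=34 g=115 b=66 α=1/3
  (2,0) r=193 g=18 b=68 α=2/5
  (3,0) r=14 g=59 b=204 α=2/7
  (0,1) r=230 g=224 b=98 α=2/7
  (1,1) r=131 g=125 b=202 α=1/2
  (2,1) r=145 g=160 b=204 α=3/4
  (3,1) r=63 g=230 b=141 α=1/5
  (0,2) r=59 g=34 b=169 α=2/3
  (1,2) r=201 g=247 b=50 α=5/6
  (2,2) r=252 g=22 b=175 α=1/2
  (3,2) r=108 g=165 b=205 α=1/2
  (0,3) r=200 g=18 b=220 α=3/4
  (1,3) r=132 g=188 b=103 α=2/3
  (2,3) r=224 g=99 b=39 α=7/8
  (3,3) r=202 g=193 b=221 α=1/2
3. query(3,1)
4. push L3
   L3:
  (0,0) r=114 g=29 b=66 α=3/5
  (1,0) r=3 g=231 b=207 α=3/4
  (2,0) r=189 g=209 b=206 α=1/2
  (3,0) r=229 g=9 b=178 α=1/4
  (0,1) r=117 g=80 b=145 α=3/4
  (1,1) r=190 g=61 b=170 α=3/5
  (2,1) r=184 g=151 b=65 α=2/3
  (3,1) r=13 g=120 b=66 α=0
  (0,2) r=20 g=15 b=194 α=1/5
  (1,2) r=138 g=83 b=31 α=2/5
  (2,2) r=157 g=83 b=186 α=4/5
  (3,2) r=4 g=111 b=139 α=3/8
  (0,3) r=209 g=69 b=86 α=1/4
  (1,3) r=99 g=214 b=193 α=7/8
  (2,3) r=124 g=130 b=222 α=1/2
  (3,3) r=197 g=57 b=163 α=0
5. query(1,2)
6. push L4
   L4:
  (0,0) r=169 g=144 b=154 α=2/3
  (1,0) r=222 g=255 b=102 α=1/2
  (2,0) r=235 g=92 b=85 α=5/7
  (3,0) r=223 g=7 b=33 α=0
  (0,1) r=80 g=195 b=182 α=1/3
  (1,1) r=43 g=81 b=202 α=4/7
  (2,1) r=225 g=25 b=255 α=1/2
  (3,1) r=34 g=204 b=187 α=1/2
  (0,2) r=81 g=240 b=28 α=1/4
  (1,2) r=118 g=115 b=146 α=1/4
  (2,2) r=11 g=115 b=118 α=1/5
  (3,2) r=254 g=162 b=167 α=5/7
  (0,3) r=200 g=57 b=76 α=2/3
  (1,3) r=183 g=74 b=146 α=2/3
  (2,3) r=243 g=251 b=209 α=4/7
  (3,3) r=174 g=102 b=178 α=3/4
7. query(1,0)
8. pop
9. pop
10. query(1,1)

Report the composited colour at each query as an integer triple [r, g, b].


at x=3,y=1 over L1,L2:
L1 α=1/2: [31, 59, 193/2]
L2 α=1/5: [187/5, 466/5, 527/5]
= [37, 93, 105]

at x=1,y=2 over L1,L2,L3:
L1 α=1/2: [27/2, 85/2, 37/2]
L2 α=5/6: [679/4, 2555/12, 179/4]
L3 α=2/5: [3141/20, 3219/20, 157/4]
= [157, 161, 39]

query (1,0) [L1,L2,L3,L4] — begin 0,0,0
L1 α=1/2: [7, 63, 143/2]
L2 α=1/3: [16, 241/3, 209/3]
L3 α=3/4: [25/4, 580/3, 518/3]
L4 α=1/2: [913/8, 1345/6, 412/3]
→ [114, 224, 137]

(1,1) stack=L1,L2; from [0,0,0]:
+L1 (α=4/7) → [716/7, 496/7, 56]
+L2 (α=1/2) → [1633/14, 1371/14, 129]
= [117, 98, 129]


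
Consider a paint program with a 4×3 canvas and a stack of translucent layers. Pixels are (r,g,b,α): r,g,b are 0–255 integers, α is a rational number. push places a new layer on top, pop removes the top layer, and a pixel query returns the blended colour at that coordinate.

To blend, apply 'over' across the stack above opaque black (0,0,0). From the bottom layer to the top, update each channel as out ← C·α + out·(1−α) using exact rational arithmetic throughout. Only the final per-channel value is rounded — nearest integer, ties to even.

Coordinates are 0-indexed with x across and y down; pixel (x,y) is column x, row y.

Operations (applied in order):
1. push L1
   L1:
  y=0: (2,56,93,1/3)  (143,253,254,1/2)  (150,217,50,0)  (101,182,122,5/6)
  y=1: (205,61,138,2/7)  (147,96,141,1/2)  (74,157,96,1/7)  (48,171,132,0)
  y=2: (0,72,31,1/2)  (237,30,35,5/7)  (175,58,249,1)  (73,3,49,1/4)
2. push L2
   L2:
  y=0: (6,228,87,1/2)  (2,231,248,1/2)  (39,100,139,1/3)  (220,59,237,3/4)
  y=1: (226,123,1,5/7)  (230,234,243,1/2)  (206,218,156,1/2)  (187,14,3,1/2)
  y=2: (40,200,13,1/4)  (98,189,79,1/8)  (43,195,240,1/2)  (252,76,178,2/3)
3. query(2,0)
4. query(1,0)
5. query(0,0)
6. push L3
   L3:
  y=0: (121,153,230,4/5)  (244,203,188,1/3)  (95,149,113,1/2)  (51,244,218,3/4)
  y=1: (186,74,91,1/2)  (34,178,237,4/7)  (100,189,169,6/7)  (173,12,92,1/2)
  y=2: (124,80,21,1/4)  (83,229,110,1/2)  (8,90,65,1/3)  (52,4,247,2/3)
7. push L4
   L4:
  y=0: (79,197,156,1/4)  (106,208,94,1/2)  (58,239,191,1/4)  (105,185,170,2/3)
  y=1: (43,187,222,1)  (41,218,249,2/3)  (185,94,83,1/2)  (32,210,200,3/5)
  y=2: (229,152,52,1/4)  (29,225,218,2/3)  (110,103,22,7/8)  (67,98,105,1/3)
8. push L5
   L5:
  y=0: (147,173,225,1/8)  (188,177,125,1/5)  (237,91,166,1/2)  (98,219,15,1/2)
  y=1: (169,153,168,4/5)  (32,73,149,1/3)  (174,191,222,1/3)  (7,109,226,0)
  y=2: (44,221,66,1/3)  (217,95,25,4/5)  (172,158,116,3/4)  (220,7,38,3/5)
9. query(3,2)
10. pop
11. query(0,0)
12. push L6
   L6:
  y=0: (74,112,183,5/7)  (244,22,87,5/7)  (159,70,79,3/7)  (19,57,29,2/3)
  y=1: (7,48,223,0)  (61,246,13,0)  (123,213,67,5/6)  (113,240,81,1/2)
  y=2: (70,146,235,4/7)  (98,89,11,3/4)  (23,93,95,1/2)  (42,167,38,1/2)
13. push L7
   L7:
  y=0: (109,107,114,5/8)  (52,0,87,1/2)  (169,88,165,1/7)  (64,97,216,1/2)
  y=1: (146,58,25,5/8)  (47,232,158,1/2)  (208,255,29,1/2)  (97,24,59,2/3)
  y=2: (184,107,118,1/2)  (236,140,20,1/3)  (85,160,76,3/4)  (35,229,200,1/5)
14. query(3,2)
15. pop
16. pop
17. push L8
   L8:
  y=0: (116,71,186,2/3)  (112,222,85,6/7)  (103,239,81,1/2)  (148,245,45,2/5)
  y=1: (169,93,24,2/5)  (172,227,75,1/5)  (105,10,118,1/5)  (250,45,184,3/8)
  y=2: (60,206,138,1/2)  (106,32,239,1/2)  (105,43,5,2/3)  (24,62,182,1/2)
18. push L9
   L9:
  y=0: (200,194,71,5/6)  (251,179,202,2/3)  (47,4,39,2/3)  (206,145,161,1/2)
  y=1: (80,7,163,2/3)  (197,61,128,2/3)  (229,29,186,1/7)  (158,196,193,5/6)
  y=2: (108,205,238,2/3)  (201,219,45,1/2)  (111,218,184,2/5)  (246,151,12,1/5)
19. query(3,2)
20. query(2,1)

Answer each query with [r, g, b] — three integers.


at x=2,y=0 over L1,L2:
after L1 α=0: [0, 0, 0]
after L2 α=1/3: [13, 100/3, 139/3]
rounded: [13, 33, 46]

at x=1,y=0 over L1,L2:
L1 α=1/2: [143/2, 253/2, 127]
L2 α=1/2: [147/4, 715/4, 375/2]
rounded: [37, 179, 188]

at x=0,y=0 over L1,L2:
after L1 α=1/3: [2/3, 56/3, 31]
after L2 α=1/2: [10/3, 370/3, 59]
= [3, 123, 59]

(3,2) stack=L1,L2,L3,L4,L5; from [0,0,0]:
+L1 (α=1/4) → [73/4, 3/4, 49/4]
+L2 (α=2/3) → [2089/12, 611/12, 491/4]
+L3 (α=2/3) → [3337/36, 707/36, 2467/12]
+L4 (α=1/3) → [4543/54, 2471/54, 3097/18]
+L5 (α=3/5) → [22363/135, 3038/135, 4123/45]
→ [166, 23, 92]

(0,0) stack=L1,L2,L3,L4; from [0,0,0]:
L1 α=1/3: [2/3, 56/3, 31]
L2 α=1/2: [10/3, 370/3, 59]
L3 α=4/5: [1462/15, 2206/15, 979/5]
L4 α=1/4: [1857/20, 3191/20, 3717/20]
= [93, 160, 186]

query (3,2) [L1,L2,L3,L4,L6,L7] — begin 0,0,0
L1 α=1/4: [73/4, 3/4, 49/4]
L2 α=2/3: [2089/12, 611/12, 491/4]
L3 α=2/3: [3337/36, 707/36, 2467/12]
L4 α=1/3: [4543/54, 2471/54, 3097/18]
L6 α=1/2: [6811/108, 11489/108, 3781/36]
L7 α=1/5: [7756/135, 17672/135, 5581/45]
rounded: [57, 131, 124]

query (3,2) [L1,L2,L3,L4,L8,L9] — begin 0,0,0
after L1 α=1/4: [73/4, 3/4, 49/4]
after L2 α=2/3: [2089/12, 611/12, 491/4]
after L3 α=2/3: [3337/36, 707/36, 2467/12]
after L4 α=1/3: [4543/54, 2471/54, 3097/18]
after L8 α=1/2: [5839/108, 5819/108, 6373/36]
after L9 α=1/5: [12481/135, 9896/135, 6481/45]
rounded: [92, 73, 144]

query (2,1) [L1,L2,L3,L4,L8,L9] — begin 0,0,0
+L1 (α=1/7) → [74/7, 157/7, 96/7]
+L2 (α=1/2) → [758/7, 1683/14, 594/7]
+L3 (α=6/7) → [4958/49, 17559/98, 7692/49]
+L4 (α=1/2) → [14023/98, 26771/196, 11759/98]
+L8 (α=1/5) → [33191/245, 27261/245, 5860/49]
+L9 (α=1/7) → [255251/1715, 170671/1715, 44274/343]
→ [149, 100, 129]


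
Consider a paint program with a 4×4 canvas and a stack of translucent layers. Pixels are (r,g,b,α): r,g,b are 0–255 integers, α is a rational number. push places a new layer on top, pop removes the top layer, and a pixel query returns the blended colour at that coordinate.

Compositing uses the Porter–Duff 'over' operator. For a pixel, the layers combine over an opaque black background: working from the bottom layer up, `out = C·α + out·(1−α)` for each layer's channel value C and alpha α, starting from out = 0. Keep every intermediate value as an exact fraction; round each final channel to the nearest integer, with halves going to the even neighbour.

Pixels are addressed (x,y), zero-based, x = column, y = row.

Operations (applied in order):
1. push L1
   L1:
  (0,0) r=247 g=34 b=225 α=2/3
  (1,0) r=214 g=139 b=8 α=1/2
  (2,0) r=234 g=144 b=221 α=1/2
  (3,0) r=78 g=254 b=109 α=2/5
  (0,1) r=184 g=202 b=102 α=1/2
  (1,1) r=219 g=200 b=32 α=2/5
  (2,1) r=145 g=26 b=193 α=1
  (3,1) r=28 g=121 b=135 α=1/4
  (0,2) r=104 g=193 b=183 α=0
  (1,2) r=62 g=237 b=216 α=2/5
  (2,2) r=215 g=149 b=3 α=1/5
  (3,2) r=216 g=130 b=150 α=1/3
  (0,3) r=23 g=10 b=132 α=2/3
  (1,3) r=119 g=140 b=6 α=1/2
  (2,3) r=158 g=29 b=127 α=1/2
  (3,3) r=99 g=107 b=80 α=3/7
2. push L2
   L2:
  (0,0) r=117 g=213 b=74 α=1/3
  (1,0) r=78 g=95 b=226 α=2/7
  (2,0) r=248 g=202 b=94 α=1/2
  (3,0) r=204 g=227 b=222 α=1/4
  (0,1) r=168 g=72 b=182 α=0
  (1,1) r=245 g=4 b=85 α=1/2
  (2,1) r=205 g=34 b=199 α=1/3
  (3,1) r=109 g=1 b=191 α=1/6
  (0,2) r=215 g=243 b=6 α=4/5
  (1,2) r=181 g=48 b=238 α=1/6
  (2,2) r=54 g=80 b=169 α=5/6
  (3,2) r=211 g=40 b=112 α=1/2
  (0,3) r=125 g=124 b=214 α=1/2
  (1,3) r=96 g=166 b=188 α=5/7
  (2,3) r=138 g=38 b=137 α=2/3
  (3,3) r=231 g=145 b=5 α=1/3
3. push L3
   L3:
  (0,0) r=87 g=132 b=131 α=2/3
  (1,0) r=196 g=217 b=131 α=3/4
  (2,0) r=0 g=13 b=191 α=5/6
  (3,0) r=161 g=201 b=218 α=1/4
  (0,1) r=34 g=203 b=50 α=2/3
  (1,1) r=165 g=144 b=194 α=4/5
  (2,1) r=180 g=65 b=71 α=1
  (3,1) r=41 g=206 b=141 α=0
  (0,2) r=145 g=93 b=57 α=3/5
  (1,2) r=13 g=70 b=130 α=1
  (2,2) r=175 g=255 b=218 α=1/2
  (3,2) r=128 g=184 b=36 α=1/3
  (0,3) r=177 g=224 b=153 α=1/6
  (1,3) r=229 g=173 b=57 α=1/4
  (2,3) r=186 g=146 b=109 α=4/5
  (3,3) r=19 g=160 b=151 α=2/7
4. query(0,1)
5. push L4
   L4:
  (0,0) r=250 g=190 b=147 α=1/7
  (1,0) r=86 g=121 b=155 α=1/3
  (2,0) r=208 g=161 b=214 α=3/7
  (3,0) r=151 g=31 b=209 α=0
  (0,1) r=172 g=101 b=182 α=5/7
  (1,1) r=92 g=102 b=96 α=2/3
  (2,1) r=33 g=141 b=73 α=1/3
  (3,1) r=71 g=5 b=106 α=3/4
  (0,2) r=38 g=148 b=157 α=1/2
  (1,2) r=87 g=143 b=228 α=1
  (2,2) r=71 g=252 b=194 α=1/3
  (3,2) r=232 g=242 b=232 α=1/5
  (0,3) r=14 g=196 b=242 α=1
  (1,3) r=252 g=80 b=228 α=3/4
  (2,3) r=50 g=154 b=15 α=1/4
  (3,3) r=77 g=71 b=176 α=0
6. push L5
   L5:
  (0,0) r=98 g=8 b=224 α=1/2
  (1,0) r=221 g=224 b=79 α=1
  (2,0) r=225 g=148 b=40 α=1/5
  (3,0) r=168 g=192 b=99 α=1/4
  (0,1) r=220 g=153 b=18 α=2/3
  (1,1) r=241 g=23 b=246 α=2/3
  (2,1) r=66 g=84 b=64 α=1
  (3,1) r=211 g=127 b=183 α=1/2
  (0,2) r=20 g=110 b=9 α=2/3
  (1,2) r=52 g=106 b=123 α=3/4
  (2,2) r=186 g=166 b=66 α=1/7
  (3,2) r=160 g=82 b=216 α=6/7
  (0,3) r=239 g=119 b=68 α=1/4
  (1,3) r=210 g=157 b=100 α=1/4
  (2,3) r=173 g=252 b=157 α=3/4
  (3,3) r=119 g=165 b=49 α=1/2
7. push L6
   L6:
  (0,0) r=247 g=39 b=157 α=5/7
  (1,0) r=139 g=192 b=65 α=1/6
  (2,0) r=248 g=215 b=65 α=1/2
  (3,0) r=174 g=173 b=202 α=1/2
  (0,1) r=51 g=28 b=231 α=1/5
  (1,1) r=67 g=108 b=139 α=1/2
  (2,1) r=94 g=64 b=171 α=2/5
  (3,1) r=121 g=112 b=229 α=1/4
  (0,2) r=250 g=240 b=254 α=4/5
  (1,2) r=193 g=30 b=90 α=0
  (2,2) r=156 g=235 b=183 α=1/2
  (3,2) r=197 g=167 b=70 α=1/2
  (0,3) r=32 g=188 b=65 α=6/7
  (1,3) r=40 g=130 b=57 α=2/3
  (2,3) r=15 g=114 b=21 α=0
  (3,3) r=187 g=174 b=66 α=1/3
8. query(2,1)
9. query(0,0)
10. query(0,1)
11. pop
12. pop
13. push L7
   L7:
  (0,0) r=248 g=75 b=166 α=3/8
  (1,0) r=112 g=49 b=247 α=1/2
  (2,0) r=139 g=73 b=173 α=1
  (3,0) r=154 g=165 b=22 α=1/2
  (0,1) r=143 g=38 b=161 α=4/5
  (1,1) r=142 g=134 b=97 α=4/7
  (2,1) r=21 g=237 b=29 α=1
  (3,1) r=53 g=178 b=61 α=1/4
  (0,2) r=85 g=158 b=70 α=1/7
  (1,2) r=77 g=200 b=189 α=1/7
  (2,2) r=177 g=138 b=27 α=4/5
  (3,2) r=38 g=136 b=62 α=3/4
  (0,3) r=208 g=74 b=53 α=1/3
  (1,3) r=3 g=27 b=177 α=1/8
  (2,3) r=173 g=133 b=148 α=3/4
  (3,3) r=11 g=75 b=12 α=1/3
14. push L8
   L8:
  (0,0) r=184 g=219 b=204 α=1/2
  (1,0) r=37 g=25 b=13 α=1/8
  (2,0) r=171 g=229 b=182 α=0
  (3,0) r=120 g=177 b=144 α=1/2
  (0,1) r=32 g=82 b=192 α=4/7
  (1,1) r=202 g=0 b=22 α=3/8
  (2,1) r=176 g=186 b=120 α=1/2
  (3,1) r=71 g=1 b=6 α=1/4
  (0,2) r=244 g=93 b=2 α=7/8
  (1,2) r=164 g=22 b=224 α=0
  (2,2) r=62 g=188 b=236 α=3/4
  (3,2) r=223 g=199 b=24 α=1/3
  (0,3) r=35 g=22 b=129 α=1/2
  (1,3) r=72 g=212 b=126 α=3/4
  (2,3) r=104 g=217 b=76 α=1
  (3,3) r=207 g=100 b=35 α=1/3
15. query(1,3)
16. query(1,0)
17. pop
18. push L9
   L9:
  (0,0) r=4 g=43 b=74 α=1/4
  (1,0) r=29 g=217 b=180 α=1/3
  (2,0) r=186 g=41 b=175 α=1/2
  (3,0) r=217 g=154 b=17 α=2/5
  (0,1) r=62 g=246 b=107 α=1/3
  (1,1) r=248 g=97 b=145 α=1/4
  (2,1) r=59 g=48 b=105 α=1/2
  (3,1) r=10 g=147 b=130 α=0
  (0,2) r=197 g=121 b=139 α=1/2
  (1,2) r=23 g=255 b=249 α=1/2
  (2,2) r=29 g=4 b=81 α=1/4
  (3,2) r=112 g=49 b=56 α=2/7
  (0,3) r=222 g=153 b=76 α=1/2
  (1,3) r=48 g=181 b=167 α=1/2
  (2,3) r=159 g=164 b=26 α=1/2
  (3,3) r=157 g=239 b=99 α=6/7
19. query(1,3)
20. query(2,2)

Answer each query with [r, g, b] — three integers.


query (0,1) [L1,L2,L3] — begin 0,0,0
L1 α=1/2: [92, 101, 51]
L2 α=0: [92, 101, 51]
L3 α=2/3: [160/3, 169, 151/3]
→ [53, 169, 50]

query (2,1) [L1,L2,L3,L4,L5,L6] — begin 0,0,0
L1 α=1: [145, 26, 193]
L2 α=1/3: [165, 86/3, 195]
L3 α=1: [180, 65, 71]
L4 α=1/3: [131, 271/3, 215/3]
L5 α=1: [66, 84, 64]
L6 α=2/5: [386/5, 76, 534/5]
→ [77, 76, 107]

(0,0) stack=L1,L2,L3,L4,L5,L6; from [0,0,0]:
L1 α=2/3: [494/3, 68/3, 150]
L2 α=1/3: [1339/9, 775/9, 374/3]
L3 α=2/3: [2905/27, 3151/27, 1160/9]
L4 α=1/7: [8060/63, 8012/63, 2761/21]
L5 α=1/2: [7117/63, 4258/63, 7465/42]
L6 α=5/7: [92039/441, 20801/441, 23950/147]
= [209, 47, 163]

(0,1) stack=L1,L2,L3,L4,L5,L6; from [0,0,0]:
after L1 α=1/2: [92, 101, 51]
after L2 α=0: [92, 101, 51]
after L3 α=2/3: [160/3, 169, 151/3]
after L4 α=5/7: [2900/21, 843/7, 3032/21]
after L5 α=2/3: [12140/63, 995/7, 3788/63]
after L6 α=1/5: [51773/315, 4176/35, 5941/63]
→ [164, 119, 94]

(1,3) stack=L1,L2,L3,L4,L7,L8; from [0,0,0]:
after L1 α=1/2: [119/2, 70, 3]
after L2 α=5/7: [599/7, 970/7, 946/7]
after L3 α=1/4: [850/7, 4121/28, 3237/28]
after L4 α=3/4: [3071/14, 10841/112, 22389/112]
after L7 α=1/8: [3077/16, 11273/128, 25221/128]
after L8 α=3/4: [6533/64, 92681/512, 73605/512]
= [102, 181, 144]

(1,0) stack=L1,L2,L3,L4,L7,L8; from [0,0,0]:
+L1 (α=1/2) → [107, 139/2, 4]
+L2 (α=2/7) → [691/7, 1075/14, 472/7]
+L3 (α=3/4) → [4807/28, 10189/56, 3223/28]
+L4 (α=1/3) → [6011/42, 13577/84, 5393/42]
+L7 (α=1/2) → [10715/84, 17693/168, 15767/84]
+L8 (α=1/8) → [11159/96, 18293/192, 15923/96]
= [116, 95, 166]

(1,3) stack=L1,L2,L3,L4,L7,L9; from [0,0,0]:
after L1 α=1/2: [119/2, 70, 3]
after L2 α=5/7: [599/7, 970/7, 946/7]
after L3 α=1/4: [850/7, 4121/28, 3237/28]
after L4 α=3/4: [3071/14, 10841/112, 22389/112]
after L7 α=1/8: [3077/16, 11273/128, 25221/128]
after L9 α=1/2: [3845/32, 34441/256, 46597/256]
→ [120, 135, 182]

(2,2) stack=L1,L2,L3,L4,L7,L9; from [0,0,0]:
after L1 α=1/5: [43, 149/5, 3/5]
after L2 α=5/6: [313/6, 2149/30, 2114/15]
after L3 α=1/2: [1363/12, 9799/60, 2692/15]
after L4 α=1/3: [1789/18, 17359/90, 8294/45]
after L7 α=4/5: [14533/90, 67039/450, 13154/225]
after L9 α=1/4: [15403/120, 67639/600, 19229/300]
= [128, 113, 64]


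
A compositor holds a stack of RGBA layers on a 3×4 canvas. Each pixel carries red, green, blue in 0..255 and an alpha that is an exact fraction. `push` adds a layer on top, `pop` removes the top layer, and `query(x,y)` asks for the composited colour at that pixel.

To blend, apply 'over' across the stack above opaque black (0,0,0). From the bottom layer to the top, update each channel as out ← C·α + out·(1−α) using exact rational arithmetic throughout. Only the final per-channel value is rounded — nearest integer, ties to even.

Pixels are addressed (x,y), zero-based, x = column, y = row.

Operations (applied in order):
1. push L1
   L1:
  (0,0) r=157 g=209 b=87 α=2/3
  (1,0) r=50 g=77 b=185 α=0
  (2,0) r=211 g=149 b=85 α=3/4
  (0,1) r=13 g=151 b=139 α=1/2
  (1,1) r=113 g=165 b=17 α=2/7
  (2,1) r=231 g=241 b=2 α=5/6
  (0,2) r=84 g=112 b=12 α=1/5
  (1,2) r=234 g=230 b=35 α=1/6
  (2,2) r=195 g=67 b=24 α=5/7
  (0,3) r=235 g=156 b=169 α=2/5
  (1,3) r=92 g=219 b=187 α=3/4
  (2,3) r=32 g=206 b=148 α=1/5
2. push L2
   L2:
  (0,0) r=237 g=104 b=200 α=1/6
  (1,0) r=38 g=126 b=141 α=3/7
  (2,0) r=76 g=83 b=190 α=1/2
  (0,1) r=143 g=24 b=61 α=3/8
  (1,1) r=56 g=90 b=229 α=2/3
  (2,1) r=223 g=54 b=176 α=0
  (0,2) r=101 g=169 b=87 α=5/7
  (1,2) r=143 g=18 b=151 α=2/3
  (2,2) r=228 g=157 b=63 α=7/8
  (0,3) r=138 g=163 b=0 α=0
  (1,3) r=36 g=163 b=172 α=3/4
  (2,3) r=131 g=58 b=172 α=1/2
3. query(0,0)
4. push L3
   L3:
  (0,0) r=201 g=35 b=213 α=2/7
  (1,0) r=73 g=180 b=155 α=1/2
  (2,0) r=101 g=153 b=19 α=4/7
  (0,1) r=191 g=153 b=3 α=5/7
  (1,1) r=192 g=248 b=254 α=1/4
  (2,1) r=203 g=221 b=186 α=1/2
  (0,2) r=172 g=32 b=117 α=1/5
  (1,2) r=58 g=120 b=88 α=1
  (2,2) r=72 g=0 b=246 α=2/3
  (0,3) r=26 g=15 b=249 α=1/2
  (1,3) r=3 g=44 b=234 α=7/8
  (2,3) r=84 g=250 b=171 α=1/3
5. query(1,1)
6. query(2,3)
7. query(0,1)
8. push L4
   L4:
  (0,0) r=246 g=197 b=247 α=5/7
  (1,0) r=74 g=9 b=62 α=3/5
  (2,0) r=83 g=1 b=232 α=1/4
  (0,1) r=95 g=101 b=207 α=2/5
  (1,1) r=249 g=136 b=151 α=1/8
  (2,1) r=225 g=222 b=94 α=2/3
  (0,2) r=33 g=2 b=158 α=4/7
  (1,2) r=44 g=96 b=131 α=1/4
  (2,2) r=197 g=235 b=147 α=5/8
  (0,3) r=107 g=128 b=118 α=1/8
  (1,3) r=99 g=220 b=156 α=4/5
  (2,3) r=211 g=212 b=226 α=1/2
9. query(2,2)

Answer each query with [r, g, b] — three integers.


(0,0) stack=L1,L2; from [0,0,0]:
+L1 (α=2/3) → [314/3, 418/3, 58]
+L2 (α=1/6) → [2281/18, 1201/9, 245/3]
rounded: [127, 133, 82]

query (1,1) [L1,L2,L3] — begin 0,0,0
L1 α=2/7: [226/7, 330/7, 34/7]
L2 α=2/3: [1010/21, 530/7, 1080/7]
L3 α=1/4: [1177/14, 1663/14, 2509/14]
→ [84, 119, 179]

query (2,3) [L1,L2,L3] — begin 0,0,0
L1 α=1/5: [32/5, 206/5, 148/5]
L2 α=1/2: [687/10, 248/5, 504/5]
L3 α=1/3: [369/5, 582/5, 621/5]
rounded: [74, 116, 124]

query (0,1) [L1,L2,L3] — begin 0,0,0
L1 α=1/2: [13/2, 151/2, 139/2]
L2 α=3/8: [923/16, 899/16, 1061/16]
L3 α=5/7: [8563/56, 7019/56, 1181/56]
rounded: [153, 125, 21]

(2,2) stack=L1,L2,L3,L4; from [0,0,0]:
after L1 α=5/7: [975/7, 335/7, 120/7]
after L2 α=7/8: [12147/56, 2007/14, 3207/56]
after L3 α=2/3: [6737/56, 669/14, 10253/56]
after L4 α=5/8: [75371/448, 18457/112, 71919/448]
→ [168, 165, 161]


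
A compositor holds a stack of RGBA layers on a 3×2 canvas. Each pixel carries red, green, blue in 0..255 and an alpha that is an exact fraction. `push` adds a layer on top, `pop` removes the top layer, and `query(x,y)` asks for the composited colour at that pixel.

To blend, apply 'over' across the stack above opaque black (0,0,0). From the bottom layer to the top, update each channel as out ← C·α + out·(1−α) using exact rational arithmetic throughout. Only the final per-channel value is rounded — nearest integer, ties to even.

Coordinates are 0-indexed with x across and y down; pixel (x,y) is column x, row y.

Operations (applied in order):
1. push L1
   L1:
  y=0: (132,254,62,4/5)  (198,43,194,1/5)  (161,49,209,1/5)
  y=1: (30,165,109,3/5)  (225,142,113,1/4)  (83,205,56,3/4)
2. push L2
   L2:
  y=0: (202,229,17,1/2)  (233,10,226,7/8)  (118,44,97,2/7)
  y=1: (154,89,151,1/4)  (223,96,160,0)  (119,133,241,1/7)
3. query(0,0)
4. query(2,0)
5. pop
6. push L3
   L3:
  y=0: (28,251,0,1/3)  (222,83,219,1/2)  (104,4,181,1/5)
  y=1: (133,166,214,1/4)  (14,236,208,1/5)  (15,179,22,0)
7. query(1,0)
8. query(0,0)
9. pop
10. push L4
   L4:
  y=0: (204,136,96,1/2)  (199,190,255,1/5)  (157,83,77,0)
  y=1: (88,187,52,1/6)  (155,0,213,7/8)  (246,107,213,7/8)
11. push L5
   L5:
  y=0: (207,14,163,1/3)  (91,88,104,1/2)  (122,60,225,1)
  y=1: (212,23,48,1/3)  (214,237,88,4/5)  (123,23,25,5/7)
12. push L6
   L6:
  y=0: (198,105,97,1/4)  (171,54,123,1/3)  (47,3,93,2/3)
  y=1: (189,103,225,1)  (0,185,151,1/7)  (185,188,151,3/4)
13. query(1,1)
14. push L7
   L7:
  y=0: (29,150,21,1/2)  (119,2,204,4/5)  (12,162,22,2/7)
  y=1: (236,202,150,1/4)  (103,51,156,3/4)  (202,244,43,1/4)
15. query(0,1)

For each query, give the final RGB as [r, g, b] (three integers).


(0,0) stack=L1,L2; from [0,0,0]:
after L1 α=4/5: [528/5, 1016/5, 248/5]
after L2 α=1/2: [769/5, 2161/10, 333/10]
→ [154, 216, 33]

at x=2,y=0 over L1,L2:
+L1 (α=1/5) → [161/5, 49/5, 209/5]
+L2 (α=2/7) → [397/7, 137/7, 403/7]
→ [57, 20, 58]

at x=1,y=0 over L1,L3:
after L1 α=1/5: [198/5, 43/5, 194/5]
after L3 α=1/2: [654/5, 229/5, 1289/10]
rounded: [131, 46, 129]

(0,0) stack=L1,L3; from [0,0,0]:
after L1 α=4/5: [528/5, 1016/5, 248/5]
after L3 α=1/3: [1196/15, 3287/15, 496/15]
= [80, 219, 33]

(1,1) stack=L1,L4,L5,L6; from [0,0,0]:
+L1 (α=1/4) → [225/4, 71/2, 113/4]
+L4 (α=7/8) → [4565/32, 71/16, 6077/32]
+L5 (α=4/5) → [31957/160, 15239/80, 17341/160]
+L6 (α=1/7) → [95871/560, 53117/280, 64103/560]
rounded: [171, 190, 114]

at x=0,y=1 over L1,L4,L5,L6,L7:
L1 α=3/5: [18, 99, 327/5]
L4 α=1/6: [89/3, 341/3, 379/6]
L5 α=1/3: [814/9, 751/9, 523/9]
L6 α=1: [189, 103, 225]
L7 α=1/4: [803/4, 511/4, 825/4]
→ [201, 128, 206]
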